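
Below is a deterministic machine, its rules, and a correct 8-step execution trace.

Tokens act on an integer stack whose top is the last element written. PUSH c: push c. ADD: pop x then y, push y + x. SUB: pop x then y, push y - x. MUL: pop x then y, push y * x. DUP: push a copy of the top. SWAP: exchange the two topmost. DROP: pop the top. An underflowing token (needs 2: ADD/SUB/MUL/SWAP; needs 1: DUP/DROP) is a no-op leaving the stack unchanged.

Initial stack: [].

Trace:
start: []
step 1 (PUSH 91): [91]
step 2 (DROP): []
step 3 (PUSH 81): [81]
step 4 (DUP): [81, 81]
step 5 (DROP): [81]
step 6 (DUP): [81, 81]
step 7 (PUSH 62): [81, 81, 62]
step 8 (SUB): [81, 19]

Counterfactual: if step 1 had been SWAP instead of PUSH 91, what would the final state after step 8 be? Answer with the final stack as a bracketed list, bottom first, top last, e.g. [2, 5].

(re-executing from step 1 with the substitution; state before step 1: [])
step 1 (SWAP): []
step 2 (DROP): []
step 3 (PUSH 81): [81]
step 4 (DUP): [81, 81]
step 5 (DROP): [81]
step 6 (DUP): [81, 81]
step 7 (PUSH 62): [81, 81, 62]
step 8 (SUB): [81, 19]

[81, 19]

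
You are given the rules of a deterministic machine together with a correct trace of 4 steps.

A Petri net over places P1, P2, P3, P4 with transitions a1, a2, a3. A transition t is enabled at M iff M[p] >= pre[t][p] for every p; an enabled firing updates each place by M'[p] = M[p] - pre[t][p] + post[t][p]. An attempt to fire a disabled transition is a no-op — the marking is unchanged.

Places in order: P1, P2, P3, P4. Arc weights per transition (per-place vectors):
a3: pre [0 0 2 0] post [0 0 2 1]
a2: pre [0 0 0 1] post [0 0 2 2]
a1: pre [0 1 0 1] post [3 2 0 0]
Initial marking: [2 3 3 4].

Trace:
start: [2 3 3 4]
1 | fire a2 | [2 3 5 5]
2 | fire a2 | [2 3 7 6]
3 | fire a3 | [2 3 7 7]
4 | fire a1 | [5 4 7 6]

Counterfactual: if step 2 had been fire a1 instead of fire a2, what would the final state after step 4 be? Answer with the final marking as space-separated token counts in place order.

(re-executing from step 2 with the substitution; state before step 2: [2 3 5 5])
2 | fire a1 | [5 4 5 4]
3 | fire a3 | [5 4 5 5]
4 | fire a1 | [8 5 5 4]

8 5 5 4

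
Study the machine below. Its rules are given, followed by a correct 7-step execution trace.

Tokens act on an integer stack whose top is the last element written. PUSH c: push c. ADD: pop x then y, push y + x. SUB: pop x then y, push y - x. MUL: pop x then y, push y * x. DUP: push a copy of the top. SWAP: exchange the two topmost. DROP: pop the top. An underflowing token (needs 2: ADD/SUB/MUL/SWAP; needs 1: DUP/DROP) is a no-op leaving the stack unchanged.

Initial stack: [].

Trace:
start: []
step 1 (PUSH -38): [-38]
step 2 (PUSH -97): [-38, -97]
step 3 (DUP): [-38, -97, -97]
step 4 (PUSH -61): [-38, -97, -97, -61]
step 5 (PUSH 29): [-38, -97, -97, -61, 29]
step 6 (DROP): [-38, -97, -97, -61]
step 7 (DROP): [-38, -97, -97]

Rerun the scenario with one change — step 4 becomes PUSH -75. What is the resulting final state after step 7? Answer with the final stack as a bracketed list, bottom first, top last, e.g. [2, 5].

(re-executing from step 4 with the substitution; state before step 4: [-38, -97, -97])
step 4 (PUSH -75): [-38, -97, -97, -75]
step 5 (PUSH 29): [-38, -97, -97, -75, 29]
step 6 (DROP): [-38, -97, -97, -75]
step 7 (DROP): [-38, -97, -97]

[-38, -97, -97]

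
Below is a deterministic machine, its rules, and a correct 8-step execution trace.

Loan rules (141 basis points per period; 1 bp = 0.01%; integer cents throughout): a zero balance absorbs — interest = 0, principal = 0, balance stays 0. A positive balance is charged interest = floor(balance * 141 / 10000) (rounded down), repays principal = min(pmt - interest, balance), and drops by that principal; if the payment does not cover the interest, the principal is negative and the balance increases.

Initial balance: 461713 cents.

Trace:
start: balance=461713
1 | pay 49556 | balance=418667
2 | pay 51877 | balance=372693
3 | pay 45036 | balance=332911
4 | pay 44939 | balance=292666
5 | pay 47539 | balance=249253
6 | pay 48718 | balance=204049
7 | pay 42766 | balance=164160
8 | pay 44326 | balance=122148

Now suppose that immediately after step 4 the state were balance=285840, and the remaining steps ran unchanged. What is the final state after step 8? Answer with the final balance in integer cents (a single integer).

114929

state after step 4 := balance=285840
5 | pay 47539 | balance=242331
6 | pay 48718 | balance=197029
7 | pay 42766 | balance=157041
8 | pay 44326 | balance=114929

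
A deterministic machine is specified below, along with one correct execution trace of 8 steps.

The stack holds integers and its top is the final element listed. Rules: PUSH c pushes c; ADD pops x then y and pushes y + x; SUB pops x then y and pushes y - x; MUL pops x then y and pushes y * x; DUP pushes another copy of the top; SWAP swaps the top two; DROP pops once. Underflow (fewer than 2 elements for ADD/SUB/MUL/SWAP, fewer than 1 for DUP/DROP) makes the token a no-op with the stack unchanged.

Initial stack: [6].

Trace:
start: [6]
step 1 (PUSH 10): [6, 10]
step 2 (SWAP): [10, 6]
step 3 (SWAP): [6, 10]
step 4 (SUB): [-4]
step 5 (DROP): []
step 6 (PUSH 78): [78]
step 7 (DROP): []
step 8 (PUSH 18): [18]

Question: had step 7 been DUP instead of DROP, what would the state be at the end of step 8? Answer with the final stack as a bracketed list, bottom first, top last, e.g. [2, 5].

[78, 78, 18]

(re-executing from step 7 with the substitution; state before step 7: [78])
step 7 (DUP): [78, 78]
step 8 (PUSH 18): [78, 78, 18]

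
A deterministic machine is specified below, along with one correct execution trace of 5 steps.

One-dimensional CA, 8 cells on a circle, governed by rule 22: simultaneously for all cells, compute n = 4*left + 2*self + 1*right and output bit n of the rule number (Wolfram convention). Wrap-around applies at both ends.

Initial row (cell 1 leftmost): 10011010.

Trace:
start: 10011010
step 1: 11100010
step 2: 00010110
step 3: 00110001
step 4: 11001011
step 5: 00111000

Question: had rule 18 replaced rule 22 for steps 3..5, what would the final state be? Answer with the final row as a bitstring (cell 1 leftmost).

(re-executing steps 3..5 under rule 18; state before step 3: 00010110)
step 3: 00100001
step 4: 11010010
step 5: 00001100

00001100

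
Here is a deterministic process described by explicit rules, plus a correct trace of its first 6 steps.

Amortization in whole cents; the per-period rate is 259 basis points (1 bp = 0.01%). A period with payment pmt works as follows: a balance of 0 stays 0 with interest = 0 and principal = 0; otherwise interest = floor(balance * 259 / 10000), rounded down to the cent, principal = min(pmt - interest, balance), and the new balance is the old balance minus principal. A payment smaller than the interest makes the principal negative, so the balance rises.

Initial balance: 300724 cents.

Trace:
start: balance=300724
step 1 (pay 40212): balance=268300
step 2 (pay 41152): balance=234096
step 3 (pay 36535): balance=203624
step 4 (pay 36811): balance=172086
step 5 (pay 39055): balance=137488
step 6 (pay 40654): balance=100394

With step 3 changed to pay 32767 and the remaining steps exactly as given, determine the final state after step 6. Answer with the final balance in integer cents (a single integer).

(re-executing from step 3 with the substitution; state before step 3: balance=234096)
step 3 (pay 32767): balance=207392
step 4 (pay 36811): balance=175952
step 5 (pay 39055): balance=141454
step 6 (pay 40654): balance=104463

104463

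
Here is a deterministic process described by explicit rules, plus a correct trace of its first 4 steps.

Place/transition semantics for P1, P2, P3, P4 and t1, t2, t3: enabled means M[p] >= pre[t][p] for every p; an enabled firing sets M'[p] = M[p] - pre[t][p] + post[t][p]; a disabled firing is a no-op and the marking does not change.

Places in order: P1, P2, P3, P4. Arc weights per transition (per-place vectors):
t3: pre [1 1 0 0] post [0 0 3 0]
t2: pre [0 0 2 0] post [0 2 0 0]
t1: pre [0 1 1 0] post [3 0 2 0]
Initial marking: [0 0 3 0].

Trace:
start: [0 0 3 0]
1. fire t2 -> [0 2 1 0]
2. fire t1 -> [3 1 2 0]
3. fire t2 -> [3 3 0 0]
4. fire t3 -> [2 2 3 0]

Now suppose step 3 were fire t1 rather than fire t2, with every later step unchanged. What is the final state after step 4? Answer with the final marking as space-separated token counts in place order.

(re-executing from step 3 with the substitution; state before step 3: [3 1 2 0])
3. fire t1 -> [6 0 3 0]
4. fire t3 -> [6 0 3 0]

6 0 3 0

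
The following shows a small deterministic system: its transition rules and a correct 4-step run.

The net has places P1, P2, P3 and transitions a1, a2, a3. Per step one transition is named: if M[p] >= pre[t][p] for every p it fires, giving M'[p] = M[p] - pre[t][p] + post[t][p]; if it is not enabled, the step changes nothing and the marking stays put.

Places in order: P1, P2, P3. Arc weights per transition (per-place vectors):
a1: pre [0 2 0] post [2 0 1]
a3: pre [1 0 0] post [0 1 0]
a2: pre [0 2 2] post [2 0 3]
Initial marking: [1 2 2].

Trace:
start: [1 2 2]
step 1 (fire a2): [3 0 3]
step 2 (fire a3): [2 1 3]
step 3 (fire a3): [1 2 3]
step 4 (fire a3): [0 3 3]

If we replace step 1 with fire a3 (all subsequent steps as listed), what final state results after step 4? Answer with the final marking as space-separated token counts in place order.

(re-executing from step 1 with the substitution; state before step 1: [1 2 2])
step 1 (fire a3): [0 3 2]
step 2 (fire a3): [0 3 2]
step 3 (fire a3): [0 3 2]
step 4 (fire a3): [0 3 2]

0 3 2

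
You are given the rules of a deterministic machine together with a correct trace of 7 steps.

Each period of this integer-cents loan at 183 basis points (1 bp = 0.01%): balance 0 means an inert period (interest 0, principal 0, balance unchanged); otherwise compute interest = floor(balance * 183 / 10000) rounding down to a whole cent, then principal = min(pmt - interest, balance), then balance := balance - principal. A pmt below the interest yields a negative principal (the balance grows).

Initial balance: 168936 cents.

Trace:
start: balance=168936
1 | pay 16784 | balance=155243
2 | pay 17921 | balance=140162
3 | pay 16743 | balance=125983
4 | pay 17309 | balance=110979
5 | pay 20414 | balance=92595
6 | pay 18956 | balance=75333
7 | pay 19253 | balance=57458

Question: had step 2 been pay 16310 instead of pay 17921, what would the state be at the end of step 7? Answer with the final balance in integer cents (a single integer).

(re-executing from step 2 with the substitution; state before step 2: balance=155243)
2 | pay 16310 | balance=141773
3 | pay 16743 | balance=127624
4 | pay 17309 | balance=112650
5 | pay 20414 | balance=94297
6 | pay 18956 | balance=77066
7 | pay 19253 | balance=59223

59223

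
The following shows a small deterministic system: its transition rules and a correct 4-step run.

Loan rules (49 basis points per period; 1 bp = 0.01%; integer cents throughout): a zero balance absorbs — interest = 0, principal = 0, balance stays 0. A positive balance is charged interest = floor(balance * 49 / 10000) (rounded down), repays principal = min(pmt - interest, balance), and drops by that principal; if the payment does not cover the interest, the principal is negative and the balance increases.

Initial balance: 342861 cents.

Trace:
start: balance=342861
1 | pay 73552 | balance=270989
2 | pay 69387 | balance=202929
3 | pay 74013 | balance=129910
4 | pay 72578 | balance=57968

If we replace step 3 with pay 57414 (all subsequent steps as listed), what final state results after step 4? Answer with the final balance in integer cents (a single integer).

(re-executing from step 3 with the substitution; state before step 3: balance=202929)
3 | pay 57414 | balance=146509
4 | pay 72578 | balance=74648

74648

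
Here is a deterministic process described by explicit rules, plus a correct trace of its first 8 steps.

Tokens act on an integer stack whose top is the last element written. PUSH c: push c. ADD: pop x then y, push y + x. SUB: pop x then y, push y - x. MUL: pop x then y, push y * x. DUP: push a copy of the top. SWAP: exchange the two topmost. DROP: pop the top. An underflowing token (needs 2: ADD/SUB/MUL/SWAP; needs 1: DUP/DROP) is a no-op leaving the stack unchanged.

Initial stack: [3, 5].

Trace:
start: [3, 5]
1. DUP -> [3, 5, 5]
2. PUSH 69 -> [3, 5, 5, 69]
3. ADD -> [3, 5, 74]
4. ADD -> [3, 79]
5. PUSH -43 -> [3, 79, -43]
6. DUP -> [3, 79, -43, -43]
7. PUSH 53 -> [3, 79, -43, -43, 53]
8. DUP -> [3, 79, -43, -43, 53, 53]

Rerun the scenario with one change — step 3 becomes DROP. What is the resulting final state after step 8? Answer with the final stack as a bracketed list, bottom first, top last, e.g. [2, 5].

[3, 10, -43, -43, 53, 53]

(re-executing from step 3 with the substitution; state before step 3: [3, 5, 5, 69])
3. DROP -> [3, 5, 5]
4. ADD -> [3, 10]
5. PUSH -43 -> [3, 10, -43]
6. DUP -> [3, 10, -43, -43]
7. PUSH 53 -> [3, 10, -43, -43, 53]
8. DUP -> [3, 10, -43, -43, 53, 53]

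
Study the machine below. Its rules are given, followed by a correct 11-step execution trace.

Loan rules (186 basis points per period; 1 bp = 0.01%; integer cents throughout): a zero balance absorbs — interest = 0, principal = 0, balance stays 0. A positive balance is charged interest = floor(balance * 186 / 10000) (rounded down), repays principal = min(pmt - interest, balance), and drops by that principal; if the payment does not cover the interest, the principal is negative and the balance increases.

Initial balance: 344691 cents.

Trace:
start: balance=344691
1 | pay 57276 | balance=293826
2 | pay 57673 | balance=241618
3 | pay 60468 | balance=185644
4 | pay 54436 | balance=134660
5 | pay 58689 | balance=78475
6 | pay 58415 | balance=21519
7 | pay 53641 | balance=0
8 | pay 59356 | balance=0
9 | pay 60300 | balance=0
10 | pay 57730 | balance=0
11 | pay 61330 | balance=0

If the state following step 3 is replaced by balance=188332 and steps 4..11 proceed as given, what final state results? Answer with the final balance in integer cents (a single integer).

0

state after step 3 := balance=188332
4 | pay 54436 | balance=137398
5 | pay 58689 | balance=81264
6 | pay 58415 | balance=24360
7 | pay 53641 | balance=0
8 | pay 59356 | balance=0
9 | pay 60300 | balance=0
10 | pay 57730 | balance=0
11 | pay 61330 | balance=0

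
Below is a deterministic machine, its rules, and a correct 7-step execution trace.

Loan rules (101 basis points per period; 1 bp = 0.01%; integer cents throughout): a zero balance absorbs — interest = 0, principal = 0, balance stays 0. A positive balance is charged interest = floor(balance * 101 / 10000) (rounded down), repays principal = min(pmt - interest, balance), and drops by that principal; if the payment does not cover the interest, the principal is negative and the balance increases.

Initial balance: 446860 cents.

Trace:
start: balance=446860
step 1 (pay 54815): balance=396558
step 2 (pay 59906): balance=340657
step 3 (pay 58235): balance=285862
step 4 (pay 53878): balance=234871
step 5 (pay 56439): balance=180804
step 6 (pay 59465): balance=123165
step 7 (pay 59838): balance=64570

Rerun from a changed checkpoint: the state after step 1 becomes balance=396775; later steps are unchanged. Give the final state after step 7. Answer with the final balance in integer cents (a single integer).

64800

state after step 1 := balance=396775
step 2 (pay 59906): balance=340876
step 3 (pay 58235): balance=286083
step 4 (pay 53878): balance=235094
step 5 (pay 56439): balance=181029
step 6 (pay 59465): balance=123392
step 7 (pay 59838): balance=64800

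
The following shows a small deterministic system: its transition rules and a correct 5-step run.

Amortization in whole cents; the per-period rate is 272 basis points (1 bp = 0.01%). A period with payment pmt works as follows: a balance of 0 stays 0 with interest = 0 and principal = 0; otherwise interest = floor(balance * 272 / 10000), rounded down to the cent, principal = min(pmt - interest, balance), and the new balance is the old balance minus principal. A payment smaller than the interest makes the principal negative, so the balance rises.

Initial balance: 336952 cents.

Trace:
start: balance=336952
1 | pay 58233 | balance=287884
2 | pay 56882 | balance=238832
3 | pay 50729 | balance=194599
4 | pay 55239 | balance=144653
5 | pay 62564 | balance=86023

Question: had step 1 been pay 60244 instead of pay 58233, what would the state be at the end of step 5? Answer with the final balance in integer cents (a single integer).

83784

(re-executing from step 1 with the substitution; state before step 1: balance=336952)
1 | pay 60244 | balance=285873
2 | pay 56882 | balance=236766
3 | pay 50729 | balance=192477
4 | pay 55239 | balance=142473
5 | pay 62564 | balance=83784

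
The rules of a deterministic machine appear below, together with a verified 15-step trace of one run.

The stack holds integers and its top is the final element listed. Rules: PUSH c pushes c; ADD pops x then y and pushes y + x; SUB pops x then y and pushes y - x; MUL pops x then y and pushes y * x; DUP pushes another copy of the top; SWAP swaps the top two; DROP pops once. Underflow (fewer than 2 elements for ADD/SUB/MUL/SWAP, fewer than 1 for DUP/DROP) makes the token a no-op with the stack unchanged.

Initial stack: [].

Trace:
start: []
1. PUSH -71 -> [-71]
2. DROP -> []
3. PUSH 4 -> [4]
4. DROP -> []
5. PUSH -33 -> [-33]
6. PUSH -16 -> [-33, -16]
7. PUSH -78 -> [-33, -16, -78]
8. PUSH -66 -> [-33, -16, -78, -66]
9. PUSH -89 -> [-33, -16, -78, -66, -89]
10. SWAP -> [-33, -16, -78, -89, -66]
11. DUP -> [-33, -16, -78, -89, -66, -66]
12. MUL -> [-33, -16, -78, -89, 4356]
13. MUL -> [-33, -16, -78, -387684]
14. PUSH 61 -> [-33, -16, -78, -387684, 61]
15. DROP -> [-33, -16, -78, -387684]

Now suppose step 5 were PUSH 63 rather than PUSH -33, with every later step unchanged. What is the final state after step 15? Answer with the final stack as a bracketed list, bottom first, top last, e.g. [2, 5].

(re-executing from step 5 with the substitution; state before step 5: [])
5. PUSH 63 -> [63]
6. PUSH -16 -> [63, -16]
7. PUSH -78 -> [63, -16, -78]
8. PUSH -66 -> [63, -16, -78, -66]
9. PUSH -89 -> [63, -16, -78, -66, -89]
10. SWAP -> [63, -16, -78, -89, -66]
11. DUP -> [63, -16, -78, -89, -66, -66]
12. MUL -> [63, -16, -78, -89, 4356]
13. MUL -> [63, -16, -78, -387684]
14. PUSH 61 -> [63, -16, -78, -387684, 61]
15. DROP -> [63, -16, -78, -387684]

[63, -16, -78, -387684]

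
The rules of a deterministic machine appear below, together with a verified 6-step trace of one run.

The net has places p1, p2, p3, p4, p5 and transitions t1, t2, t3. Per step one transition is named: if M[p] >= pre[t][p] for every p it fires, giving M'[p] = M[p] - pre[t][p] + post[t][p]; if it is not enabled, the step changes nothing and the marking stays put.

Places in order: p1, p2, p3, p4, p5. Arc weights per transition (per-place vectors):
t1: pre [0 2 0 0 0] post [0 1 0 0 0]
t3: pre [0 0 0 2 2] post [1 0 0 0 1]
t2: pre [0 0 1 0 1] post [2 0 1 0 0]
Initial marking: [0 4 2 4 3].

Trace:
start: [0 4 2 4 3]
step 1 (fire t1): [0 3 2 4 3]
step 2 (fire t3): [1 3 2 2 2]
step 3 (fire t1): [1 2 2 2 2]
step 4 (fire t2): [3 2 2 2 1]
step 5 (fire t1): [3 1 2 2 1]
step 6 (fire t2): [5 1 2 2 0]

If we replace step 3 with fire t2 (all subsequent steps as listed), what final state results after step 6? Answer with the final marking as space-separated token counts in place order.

(re-executing from step 3 with the substitution; state before step 3: [1 3 2 2 2])
step 3 (fire t2): [3 3 2 2 1]
step 4 (fire t2): [5 3 2 2 0]
step 5 (fire t1): [5 2 2 2 0]
step 6 (fire t2): [5 2 2 2 0]

5 2 2 2 0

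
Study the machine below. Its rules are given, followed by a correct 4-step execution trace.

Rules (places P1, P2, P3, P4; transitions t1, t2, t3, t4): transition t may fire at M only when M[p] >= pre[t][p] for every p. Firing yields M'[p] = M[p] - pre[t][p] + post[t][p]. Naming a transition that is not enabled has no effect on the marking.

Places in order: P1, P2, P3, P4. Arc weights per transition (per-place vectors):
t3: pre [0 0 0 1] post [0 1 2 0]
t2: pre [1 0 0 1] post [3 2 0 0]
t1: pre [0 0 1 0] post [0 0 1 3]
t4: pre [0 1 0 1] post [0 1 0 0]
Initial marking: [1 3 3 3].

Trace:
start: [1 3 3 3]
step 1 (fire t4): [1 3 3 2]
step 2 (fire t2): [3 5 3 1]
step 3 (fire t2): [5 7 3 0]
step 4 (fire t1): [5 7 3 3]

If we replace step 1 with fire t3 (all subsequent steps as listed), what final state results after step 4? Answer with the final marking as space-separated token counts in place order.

5 8 5 3

(re-executing from step 1 with the substitution; state before step 1: [1 3 3 3])
step 1 (fire t3): [1 4 5 2]
step 2 (fire t2): [3 6 5 1]
step 3 (fire t2): [5 8 5 0]
step 4 (fire t1): [5 8 5 3]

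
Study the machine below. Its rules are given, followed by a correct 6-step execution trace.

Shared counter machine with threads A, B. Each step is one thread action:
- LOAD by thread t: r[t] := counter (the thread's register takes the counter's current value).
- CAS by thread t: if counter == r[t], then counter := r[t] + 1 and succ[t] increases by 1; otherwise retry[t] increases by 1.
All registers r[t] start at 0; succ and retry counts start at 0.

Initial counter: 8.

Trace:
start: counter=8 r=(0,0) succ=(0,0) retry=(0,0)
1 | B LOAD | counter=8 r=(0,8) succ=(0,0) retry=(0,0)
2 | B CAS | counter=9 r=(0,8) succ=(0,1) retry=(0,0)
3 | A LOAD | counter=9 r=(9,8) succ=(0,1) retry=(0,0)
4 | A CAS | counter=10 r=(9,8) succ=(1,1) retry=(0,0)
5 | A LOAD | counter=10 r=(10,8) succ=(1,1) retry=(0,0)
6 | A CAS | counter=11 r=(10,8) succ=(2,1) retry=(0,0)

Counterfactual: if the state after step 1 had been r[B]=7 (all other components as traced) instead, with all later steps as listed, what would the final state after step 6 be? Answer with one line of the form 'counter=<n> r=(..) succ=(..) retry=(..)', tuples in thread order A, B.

state after step 1 := counter=8 r=(0,7) succ=(0,0) retry=(0,0)
2 | B CAS | counter=8 r=(0,7) succ=(0,0) retry=(0,1)
3 | A LOAD | counter=8 r=(8,7) succ=(0,0) retry=(0,1)
4 | A CAS | counter=9 r=(8,7) succ=(1,0) retry=(0,1)
5 | A LOAD | counter=9 r=(9,7) succ=(1,0) retry=(0,1)
6 | A CAS | counter=10 r=(9,7) succ=(2,0) retry=(0,1)

counter=10 r=(9,7) succ=(2,0) retry=(0,1)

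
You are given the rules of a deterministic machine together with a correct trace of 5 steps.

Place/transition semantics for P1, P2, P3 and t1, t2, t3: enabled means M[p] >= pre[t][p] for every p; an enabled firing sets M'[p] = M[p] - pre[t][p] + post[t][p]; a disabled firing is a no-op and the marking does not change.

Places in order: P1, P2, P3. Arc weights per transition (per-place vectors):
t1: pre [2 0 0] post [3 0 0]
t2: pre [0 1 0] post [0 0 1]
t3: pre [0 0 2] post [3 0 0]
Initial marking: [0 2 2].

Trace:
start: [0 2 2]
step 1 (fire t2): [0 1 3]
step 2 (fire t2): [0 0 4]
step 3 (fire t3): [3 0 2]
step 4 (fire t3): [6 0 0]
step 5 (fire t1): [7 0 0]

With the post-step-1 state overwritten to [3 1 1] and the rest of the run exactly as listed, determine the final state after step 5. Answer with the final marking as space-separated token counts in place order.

state after step 1 := [3 1 1]
step 2 (fire t2): [3 0 2]
step 3 (fire t3): [6 0 0]
step 4 (fire t3): [6 0 0]
step 5 (fire t1): [7 0 0]

7 0 0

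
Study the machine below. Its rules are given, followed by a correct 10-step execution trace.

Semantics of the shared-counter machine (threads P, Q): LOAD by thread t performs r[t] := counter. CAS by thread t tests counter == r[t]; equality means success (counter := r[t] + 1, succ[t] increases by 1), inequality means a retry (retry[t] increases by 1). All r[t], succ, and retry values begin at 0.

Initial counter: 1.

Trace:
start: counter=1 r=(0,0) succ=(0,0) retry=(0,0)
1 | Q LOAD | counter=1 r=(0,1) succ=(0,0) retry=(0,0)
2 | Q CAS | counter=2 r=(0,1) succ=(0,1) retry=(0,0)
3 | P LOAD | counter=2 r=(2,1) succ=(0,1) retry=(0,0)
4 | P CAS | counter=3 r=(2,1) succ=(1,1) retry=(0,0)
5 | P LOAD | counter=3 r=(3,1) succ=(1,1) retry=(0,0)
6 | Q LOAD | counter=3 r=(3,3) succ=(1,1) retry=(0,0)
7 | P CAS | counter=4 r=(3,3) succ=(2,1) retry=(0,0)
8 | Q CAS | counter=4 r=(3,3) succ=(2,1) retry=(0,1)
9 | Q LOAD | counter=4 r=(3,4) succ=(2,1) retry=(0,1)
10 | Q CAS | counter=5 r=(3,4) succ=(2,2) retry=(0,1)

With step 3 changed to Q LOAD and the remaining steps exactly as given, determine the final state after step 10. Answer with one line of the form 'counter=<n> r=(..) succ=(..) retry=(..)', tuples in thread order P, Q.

(re-executing from step 3 with the substitution; state before step 3: counter=2 r=(0,1) succ=(0,1) retry=(0,0))
3 | Q LOAD | counter=2 r=(0,2) succ=(0,1) retry=(0,0)
4 | P CAS | counter=2 r=(0,2) succ=(0,1) retry=(1,0)
5 | P LOAD | counter=2 r=(2,2) succ=(0,1) retry=(1,0)
6 | Q LOAD | counter=2 r=(2,2) succ=(0,1) retry=(1,0)
7 | P CAS | counter=3 r=(2,2) succ=(1,1) retry=(1,0)
8 | Q CAS | counter=3 r=(2,2) succ=(1,1) retry=(1,1)
9 | Q LOAD | counter=3 r=(2,3) succ=(1,1) retry=(1,1)
10 | Q CAS | counter=4 r=(2,3) succ=(1,2) retry=(1,1)

counter=4 r=(2,3) succ=(1,2) retry=(1,1)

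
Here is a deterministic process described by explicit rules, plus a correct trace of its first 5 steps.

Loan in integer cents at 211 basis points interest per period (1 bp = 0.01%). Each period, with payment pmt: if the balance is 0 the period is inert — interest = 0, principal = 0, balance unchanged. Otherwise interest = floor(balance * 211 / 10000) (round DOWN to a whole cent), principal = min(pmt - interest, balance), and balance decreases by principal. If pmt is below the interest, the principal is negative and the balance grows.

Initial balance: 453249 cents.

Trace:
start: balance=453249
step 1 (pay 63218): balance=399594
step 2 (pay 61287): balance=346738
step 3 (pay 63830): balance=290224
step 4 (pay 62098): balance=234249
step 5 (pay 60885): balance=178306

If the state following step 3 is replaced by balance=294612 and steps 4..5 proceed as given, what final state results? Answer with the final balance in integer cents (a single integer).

182882

state after step 3 := balance=294612
step 4 (pay 62098): balance=238730
step 5 (pay 60885): balance=182882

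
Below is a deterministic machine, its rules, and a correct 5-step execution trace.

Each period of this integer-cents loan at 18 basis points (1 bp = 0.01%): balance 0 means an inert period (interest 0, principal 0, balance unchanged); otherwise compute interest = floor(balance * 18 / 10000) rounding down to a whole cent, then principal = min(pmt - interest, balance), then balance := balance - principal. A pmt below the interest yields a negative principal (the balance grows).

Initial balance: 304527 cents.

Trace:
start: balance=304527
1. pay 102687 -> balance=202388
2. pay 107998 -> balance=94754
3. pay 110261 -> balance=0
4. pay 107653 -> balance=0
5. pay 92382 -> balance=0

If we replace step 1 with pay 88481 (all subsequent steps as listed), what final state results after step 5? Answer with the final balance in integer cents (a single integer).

(re-executing from step 1 with the substitution; state before step 1: balance=304527)
1. pay 88481 -> balance=216594
2. pay 107998 -> balance=108985
3. pay 110261 -> balance=0
4. pay 107653 -> balance=0
5. pay 92382 -> balance=0

0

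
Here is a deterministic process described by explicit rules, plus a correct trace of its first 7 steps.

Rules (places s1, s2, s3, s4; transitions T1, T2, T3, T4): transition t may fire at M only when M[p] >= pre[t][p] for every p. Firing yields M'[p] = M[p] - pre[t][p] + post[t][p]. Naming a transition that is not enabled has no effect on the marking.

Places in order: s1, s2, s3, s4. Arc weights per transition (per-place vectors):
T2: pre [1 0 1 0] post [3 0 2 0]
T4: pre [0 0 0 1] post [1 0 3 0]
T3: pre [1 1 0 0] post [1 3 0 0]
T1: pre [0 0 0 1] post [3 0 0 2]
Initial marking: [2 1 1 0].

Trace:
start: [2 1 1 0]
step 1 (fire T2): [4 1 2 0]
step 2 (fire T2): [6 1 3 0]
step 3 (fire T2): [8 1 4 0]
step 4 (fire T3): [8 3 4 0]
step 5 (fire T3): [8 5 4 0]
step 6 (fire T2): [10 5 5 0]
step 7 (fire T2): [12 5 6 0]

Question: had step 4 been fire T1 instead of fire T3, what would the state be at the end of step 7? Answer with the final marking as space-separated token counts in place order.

12 3 6 0

(re-executing from step 4 with the substitution; state before step 4: [8 1 4 0])
step 4 (fire T1): [8 1 4 0]
step 5 (fire T3): [8 3 4 0]
step 6 (fire T2): [10 3 5 0]
step 7 (fire T2): [12 3 6 0]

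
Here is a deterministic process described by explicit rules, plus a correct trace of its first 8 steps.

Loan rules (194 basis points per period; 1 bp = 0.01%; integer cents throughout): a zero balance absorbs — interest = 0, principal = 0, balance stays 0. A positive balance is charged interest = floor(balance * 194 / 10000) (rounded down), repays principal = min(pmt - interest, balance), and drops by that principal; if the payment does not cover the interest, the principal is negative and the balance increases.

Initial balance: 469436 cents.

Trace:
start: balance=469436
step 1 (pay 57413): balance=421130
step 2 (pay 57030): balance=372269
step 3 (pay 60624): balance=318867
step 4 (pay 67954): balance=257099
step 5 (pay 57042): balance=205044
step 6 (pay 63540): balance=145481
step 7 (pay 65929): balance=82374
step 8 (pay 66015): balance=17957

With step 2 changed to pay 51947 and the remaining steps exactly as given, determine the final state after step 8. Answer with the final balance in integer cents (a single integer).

23660

(re-executing from step 2 with the substitution; state before step 2: balance=421130)
step 2 (pay 51947): balance=377352
step 3 (pay 60624): balance=324048
step 4 (pay 67954): balance=262380
step 5 (pay 57042): balance=210428
step 6 (pay 63540): balance=150970
step 7 (pay 65929): balance=87969
step 8 (pay 66015): balance=23660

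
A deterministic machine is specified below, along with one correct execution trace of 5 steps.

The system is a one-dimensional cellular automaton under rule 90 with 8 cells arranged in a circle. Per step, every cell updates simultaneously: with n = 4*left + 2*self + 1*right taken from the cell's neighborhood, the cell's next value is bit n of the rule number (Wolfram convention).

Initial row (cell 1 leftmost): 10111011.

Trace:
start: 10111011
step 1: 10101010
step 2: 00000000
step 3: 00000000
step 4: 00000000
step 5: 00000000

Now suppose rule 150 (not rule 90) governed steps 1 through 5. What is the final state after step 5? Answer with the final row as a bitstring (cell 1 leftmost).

(re-executing steps 1..5 under rule 150; state before step 1: 10111011)
step 1: 00010001
step 2: 10111011
step 3: 00010001
step 4: 10111011
step 5: 00010001

00010001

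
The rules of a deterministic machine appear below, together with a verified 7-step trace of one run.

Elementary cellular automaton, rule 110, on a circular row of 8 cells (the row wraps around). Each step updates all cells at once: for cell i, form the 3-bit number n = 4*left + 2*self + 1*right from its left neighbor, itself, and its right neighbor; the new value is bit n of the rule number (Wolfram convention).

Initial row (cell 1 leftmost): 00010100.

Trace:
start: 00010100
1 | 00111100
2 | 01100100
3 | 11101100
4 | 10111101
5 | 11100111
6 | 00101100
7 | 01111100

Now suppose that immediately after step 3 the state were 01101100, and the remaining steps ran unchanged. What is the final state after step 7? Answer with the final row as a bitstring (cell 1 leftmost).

10011000

state after step 3 := 01101100
4 | 11111100
5 | 10000101
6 | 10001111
7 | 10011000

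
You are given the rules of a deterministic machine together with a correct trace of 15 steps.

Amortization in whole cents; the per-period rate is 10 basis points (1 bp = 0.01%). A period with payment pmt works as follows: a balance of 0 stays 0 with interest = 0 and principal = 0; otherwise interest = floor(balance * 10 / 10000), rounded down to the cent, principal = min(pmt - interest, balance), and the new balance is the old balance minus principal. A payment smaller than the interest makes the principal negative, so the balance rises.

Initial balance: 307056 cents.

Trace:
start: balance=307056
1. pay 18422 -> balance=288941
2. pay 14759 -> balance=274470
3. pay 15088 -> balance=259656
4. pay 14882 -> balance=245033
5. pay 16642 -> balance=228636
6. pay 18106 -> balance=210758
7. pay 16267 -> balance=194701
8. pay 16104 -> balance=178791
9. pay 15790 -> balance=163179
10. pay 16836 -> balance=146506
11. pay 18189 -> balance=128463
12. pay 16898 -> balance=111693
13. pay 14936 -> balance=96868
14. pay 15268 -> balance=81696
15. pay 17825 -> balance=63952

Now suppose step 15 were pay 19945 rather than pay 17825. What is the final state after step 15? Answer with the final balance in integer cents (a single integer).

61832

(re-executing from step 15 with the substitution; state before step 15: balance=81696)
15. pay 19945 -> balance=61832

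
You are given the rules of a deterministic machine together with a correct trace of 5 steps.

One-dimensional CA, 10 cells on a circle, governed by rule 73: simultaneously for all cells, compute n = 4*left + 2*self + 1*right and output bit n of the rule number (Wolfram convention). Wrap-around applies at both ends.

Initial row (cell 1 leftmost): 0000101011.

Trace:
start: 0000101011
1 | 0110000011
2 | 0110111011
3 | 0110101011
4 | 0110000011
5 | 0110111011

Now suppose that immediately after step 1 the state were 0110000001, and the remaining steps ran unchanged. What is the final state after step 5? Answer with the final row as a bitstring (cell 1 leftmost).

0110111111

state after step 1 := 0110000001
2 | 0110111100
3 | 0110100101
4 | 0110000000
5 | 0110111111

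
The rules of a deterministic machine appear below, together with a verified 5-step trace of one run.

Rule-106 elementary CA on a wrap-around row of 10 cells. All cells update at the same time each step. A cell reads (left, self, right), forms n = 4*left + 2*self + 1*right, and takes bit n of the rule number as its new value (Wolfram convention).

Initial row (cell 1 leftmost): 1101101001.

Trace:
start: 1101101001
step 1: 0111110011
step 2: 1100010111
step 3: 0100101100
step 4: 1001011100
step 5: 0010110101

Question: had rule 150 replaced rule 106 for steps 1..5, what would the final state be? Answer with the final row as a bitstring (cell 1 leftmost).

0101000110

(re-executing steps 1..5 under rule 150; state before step 1: 1101101001)
step 1: 1000001110
step 2: 1100010100
step 3: 0010110111
step 4: 1110000010
step 5: 0101000110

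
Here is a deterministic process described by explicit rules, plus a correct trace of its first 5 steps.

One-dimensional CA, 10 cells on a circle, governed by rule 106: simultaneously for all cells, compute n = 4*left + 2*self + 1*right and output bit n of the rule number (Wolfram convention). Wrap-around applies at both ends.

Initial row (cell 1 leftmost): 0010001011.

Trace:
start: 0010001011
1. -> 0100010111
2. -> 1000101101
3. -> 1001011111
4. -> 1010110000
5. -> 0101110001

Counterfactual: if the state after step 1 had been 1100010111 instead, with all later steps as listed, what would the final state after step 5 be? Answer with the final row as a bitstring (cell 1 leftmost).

state after step 1 := 1100010111
2. -> 0100101100
3. -> 1001011100
4. -> 0010110101
5. -> 0101111010

0101111010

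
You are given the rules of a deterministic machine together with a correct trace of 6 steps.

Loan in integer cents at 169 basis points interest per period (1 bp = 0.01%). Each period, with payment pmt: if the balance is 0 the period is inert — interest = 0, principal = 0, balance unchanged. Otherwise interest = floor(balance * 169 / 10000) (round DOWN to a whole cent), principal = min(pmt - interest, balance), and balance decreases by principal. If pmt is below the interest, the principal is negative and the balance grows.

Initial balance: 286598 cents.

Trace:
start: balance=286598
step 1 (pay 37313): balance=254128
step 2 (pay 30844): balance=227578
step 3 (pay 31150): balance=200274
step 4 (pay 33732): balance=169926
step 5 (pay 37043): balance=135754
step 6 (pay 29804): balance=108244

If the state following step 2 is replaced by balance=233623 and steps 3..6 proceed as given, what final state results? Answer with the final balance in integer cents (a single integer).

114708

state after step 2 := balance=233623
step 3 (pay 31150): balance=206421
step 4 (pay 33732): balance=176177
step 5 (pay 37043): balance=142111
step 6 (pay 29804): balance=114708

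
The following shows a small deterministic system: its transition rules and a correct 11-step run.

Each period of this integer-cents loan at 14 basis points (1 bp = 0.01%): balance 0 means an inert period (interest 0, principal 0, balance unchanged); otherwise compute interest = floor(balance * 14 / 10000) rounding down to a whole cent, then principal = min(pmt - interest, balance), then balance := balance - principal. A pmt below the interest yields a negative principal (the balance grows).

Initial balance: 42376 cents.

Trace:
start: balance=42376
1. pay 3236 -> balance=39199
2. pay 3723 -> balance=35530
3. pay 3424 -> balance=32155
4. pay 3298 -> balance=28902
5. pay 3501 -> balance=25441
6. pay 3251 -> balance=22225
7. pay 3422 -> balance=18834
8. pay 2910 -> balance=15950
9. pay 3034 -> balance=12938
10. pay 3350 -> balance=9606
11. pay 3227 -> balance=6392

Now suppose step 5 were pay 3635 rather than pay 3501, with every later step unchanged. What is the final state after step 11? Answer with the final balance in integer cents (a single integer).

(re-executing from step 5 with the substitution; state before step 5: balance=28902)
5. pay 3635 -> balance=25307
6. pay 3251 -> balance=22091
7. pay 3422 -> balance=18699
8. pay 2910 -> balance=15815
9. pay 3034 -> balance=12803
10. pay 3350 -> balance=9470
11. pay 3227 -> balance=6256

6256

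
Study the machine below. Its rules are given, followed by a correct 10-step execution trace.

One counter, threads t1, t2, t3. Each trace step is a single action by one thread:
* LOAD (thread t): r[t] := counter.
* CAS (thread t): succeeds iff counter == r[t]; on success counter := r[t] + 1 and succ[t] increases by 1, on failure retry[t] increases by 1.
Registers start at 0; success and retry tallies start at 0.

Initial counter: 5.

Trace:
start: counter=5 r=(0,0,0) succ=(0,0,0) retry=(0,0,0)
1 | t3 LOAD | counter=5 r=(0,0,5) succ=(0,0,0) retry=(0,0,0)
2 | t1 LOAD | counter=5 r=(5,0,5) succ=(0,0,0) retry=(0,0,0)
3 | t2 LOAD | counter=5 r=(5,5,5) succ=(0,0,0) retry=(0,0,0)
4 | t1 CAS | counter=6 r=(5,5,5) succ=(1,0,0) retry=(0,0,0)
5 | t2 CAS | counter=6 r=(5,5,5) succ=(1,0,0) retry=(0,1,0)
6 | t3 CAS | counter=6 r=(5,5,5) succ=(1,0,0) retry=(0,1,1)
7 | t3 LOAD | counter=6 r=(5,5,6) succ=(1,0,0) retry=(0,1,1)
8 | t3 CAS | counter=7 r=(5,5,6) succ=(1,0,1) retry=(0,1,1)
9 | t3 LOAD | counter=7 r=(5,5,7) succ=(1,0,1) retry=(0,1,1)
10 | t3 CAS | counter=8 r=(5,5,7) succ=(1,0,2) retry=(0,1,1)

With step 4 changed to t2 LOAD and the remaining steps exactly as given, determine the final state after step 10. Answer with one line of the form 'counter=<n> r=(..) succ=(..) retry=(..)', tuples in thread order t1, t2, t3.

counter=8 r=(5,5,7) succ=(0,1,2) retry=(0,0,1)

(re-executing from step 4 with the substitution; state before step 4: counter=5 r=(5,5,5) succ=(0,0,0) retry=(0,0,0))
4 | t2 LOAD | counter=5 r=(5,5,5) succ=(0,0,0) retry=(0,0,0)
5 | t2 CAS | counter=6 r=(5,5,5) succ=(0,1,0) retry=(0,0,0)
6 | t3 CAS | counter=6 r=(5,5,5) succ=(0,1,0) retry=(0,0,1)
7 | t3 LOAD | counter=6 r=(5,5,6) succ=(0,1,0) retry=(0,0,1)
8 | t3 CAS | counter=7 r=(5,5,6) succ=(0,1,1) retry=(0,0,1)
9 | t3 LOAD | counter=7 r=(5,5,7) succ=(0,1,1) retry=(0,0,1)
10 | t3 CAS | counter=8 r=(5,5,7) succ=(0,1,2) retry=(0,0,1)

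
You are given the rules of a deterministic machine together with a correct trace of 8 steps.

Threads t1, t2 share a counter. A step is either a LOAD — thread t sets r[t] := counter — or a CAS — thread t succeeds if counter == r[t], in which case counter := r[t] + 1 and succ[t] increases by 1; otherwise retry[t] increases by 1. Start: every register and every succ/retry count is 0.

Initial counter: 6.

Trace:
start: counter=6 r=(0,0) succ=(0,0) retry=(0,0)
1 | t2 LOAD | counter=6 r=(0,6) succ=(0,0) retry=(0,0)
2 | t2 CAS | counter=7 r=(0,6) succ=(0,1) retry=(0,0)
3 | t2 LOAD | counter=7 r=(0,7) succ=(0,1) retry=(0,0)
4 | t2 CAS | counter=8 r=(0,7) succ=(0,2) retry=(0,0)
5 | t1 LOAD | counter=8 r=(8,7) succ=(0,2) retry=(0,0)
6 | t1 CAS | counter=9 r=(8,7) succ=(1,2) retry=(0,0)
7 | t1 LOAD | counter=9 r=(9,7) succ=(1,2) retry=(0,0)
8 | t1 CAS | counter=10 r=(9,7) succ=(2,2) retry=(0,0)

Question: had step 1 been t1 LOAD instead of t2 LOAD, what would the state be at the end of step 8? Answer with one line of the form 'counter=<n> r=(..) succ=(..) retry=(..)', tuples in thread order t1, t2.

(re-executing from step 1 with the substitution; state before step 1: counter=6 r=(0,0) succ=(0,0) retry=(0,0))
1 | t1 LOAD | counter=6 r=(6,0) succ=(0,0) retry=(0,0)
2 | t2 CAS | counter=6 r=(6,0) succ=(0,0) retry=(0,1)
3 | t2 LOAD | counter=6 r=(6,6) succ=(0,0) retry=(0,1)
4 | t2 CAS | counter=7 r=(6,6) succ=(0,1) retry=(0,1)
5 | t1 LOAD | counter=7 r=(7,6) succ=(0,1) retry=(0,1)
6 | t1 CAS | counter=8 r=(7,6) succ=(1,1) retry=(0,1)
7 | t1 LOAD | counter=8 r=(8,6) succ=(1,1) retry=(0,1)
8 | t1 CAS | counter=9 r=(8,6) succ=(2,1) retry=(0,1)

counter=9 r=(8,6) succ=(2,1) retry=(0,1)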